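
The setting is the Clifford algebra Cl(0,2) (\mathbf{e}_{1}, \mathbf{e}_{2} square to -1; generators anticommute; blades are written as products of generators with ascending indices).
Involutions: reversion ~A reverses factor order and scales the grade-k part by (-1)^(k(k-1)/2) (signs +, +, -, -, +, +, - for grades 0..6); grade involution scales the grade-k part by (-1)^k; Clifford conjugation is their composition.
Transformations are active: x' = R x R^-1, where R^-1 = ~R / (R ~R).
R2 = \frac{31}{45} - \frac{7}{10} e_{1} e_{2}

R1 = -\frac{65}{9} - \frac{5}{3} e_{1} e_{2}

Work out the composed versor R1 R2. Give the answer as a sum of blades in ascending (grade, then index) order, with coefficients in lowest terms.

Distribute over the terms of R1 (each basis-blade product reordered to ascending indices, repeated generators contracted through their squares):
(-\frac{65}{9}) R2 = -\frac{403}{81} + \frac{91}{18} e_{1} e_{2}
(-\frac{5}{3} e_{1} e_{2}) R2 = -\frac{7}{6} - \frac{31}{27} e_{1} e_{2}
Summing the partial products and collecting blades:
Answer: -\frac{995}{162} + \frac{211}{54} e_{1} e_{2}


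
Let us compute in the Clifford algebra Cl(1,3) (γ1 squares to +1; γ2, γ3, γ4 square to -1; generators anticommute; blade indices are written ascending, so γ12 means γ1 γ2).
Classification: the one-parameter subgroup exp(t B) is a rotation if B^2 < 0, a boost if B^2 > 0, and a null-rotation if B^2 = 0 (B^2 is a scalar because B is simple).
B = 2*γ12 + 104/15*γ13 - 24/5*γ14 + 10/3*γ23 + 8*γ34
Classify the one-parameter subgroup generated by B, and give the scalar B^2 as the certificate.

B^2 term by term: the squares give (2)^2*(γ12)^2 + (104/15)^2*(γ13)^2 + (-24/5)^2*(γ14)^2 + (10/3)^2*(γ23)^2 + (8)^2*(γ34)^2 = 4*(+1) + 10816/225*(+1) + 576/25*(+1) + 100/9*(-1) + 64*(-1) = 0 (each basis 2-blade squares to minus the product of its generators' squares); cross terms between blades sharing an index anticommute and cancel; the commuting (index-disjoint) pairs give grade-4 terms 2*c*c'*(blade product), which cancel blade by blade — γ1234: 32 - 32 = 0 — confirming B is simple. So B^2 = 0.
Answer: null-rotation, certificate B^2 = 0. The class reads off the invariant scalar 0 directly.


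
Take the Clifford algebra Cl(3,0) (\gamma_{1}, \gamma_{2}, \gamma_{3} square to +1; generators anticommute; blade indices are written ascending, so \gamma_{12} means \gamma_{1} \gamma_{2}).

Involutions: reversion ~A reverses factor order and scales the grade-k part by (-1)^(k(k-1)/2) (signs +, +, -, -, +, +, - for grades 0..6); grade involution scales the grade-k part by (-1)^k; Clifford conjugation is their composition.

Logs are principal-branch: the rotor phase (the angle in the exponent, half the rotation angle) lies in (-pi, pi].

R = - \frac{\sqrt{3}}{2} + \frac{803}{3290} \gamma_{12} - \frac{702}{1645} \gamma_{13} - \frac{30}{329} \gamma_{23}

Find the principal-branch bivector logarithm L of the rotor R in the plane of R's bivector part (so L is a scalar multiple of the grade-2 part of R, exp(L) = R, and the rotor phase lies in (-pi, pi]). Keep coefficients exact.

The scalar part of R is - \frac{\sqrt{3}}{2}, so the principal-branch rotor phase is pinned; divide the bivector part by its sine to get the unit plane — L is the phase times that plane.
Concretely: cos(phase) = - \frac{\sqrt{3}}{2} gives phase = ±\frac{5 \pi}{6}, and since phase/sin(phase) is even the sign is immaterial: L = (phase/sin(phase)) * <R>_2 = (\frac{5 \pi}{3}) * <R>_2.
Answer: \frac{803 \pi}{1974} \gamma_{12} - \frac{234 \pi}{329} \gamma_{13} - \frac{50 \pi}{329} \gamma_{23}


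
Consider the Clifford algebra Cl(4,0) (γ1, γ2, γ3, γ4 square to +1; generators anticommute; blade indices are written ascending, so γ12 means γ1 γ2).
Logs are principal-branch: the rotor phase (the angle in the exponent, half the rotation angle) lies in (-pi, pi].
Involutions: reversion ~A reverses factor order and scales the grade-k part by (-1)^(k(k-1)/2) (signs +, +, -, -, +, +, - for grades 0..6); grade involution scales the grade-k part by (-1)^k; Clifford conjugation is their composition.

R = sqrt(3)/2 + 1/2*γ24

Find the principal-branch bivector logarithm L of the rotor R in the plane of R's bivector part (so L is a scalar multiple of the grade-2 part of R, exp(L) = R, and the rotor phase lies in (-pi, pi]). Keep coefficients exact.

The scalar part of R is sqrt(3)/2, which pins the rotor phase on the principal branch; dividing the bivector part by the sine of that phase recovers the unit plane, and L is the phase times that plane.
Concretely: cos(phase) = sqrt(3)/2 gives phase = ±pi/6, and since phase/sin(phase) is even the sign is immaterial: L = (phase/sin(phase)) * <R>_2 = (pi/3) * <R>_2.
Answer: pi/6*γ24


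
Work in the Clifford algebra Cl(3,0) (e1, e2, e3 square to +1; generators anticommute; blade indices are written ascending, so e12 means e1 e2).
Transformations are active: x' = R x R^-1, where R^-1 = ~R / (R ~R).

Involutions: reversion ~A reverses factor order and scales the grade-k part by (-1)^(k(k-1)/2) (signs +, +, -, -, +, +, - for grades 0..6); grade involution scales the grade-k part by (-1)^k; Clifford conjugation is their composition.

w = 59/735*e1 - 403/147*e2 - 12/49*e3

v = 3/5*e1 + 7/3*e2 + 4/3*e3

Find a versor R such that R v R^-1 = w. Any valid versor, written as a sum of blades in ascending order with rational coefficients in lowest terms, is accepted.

Reasoning: v^2 = w^2 = 1706/225 since conjugation preserves the quadratic form; R = v + w = 100/147*e1 - 20/49*e2 + 160/147*e3 is then valid when invertible, keeping its own part and reversing (v - w)/2.
Answer: 100/147*e1 - 20/49*e2 + 160/147*e3


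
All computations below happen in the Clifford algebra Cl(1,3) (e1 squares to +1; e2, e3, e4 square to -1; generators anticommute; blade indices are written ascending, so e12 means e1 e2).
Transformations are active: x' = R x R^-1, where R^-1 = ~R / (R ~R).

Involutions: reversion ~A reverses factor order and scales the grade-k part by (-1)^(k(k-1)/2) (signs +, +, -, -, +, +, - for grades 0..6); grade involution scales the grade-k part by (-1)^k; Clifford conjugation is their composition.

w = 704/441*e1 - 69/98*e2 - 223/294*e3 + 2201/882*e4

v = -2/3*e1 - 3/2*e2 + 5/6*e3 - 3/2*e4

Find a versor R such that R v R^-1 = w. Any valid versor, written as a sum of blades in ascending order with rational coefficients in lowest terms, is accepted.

Sketch: the shared square -19/4 makes R = v + w = 410/441*e1 - 108/49*e2 + 11/147*e3 + 439/441*e4 the natural versor; its sandwich fixes that direction, negates (v - w)/2, and sends v to w.
Answer: 410/441*e1 - 108/49*e2 + 11/147*e3 + 439/441*e4


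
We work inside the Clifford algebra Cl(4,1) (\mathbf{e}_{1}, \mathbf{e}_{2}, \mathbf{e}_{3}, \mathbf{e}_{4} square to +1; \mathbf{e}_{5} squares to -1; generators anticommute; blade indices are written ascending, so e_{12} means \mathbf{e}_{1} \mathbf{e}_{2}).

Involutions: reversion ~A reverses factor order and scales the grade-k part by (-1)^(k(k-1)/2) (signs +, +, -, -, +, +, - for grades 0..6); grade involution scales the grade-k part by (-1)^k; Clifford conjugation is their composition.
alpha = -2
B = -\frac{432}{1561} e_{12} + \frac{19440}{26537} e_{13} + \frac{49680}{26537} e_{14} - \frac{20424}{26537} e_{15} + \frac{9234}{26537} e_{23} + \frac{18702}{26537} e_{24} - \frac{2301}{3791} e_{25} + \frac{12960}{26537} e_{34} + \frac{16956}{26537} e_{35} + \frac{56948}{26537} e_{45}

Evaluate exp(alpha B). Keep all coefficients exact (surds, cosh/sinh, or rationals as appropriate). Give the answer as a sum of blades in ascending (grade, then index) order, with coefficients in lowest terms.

B^2 term by term: the squares give (-\frac{432}{1561})^2*(e_{12})^2 + (\frac{19440}{26537})^2*(e_{13})^2 + (\frac{49680}{26537})^2*(e_{14})^2 + (-\frac{20424}{26537})^2*(e_{15})^2 + (\frac{9234}{26537})^2*(e_{23})^2 + (\frac{18702}{26537})^2*(e_{24})^2 + (-\frac{2301}{3791})^2*(e_{25})^2 + (\frac{12960}{26537})^2*(e_{34})^2 + (\frac{16956}{26537})^2*(e_{35})^2 + (\frac{56948}{26537})^2*(e_{45})^2 = \frac{186624}{2436721}*(-1) + \frac{377913600}{704212369}*(-1) + \frac{2468102400}{704212369}*(-1) + \frac{417139776}{704212369}*(+1) + \frac{85266756}{704212369}*(-1) + \frac{349764804}{704212369}*(-1) + \frac{5294601}{14371681}*(+1) + \frac{167961600}{704212369}*(-1) + \frac{287505936}{704212369}*(+1) + \frac{3243074704}{704212369}*(+1) = 1 (each basis 2-blade squares to minus the product of its generators' squares); cross terms between blades sharing an index anticommute and cancel; the commuting (index-disjoint) pairs give grade-4 terms 2*c*c'*(blade product), which cancel blade by blade — e_{1234}: -\frac{11197440}{41424257} - \frac{727133760}{704212369} + \frac{917490240}{704212369} = 0; e_{1235}: -\frac{14649984}{41424257} + \frac{89462880}{100601767} - \frac{377190432}{704212369} = 0; e_{1245}: -\frac{49203072}{41424257} + \frac{228627360}{100601767} - \frac{763939296}{704212369} = 0; e_{1345}: \frac{2214138240}{704212369} - \frac{1684748160}{704212369} - \frac{529390080}{704212369} = 0; e_{2345}: \frac{1051715664}{704212369} - \frac{634222224}{704212369} - \frac{59641920}{100601767} = 0 — confirming B is simple. So B^2 = 1.
B^2 = 1 — since the square is positive, the closed form is hyperbolic: l = 1, alpha*l = -2, so exp(alpha B) = cosh(-2) + (sinh(-2)/1)*B = \cosh{\left(2 \right)} + (- \sinh{\left(2 \right)})*B.
Answer: \cosh{\left(2 \right)} + \frac{432 \sinh{\left(2 \right)}}{1561} e_{12} - \frac{19440 \sinh{\left(2 \right)}}{26537} e_{13} - \frac{49680 \sinh{\left(2 \right)}}{26537} e_{14} + \frac{20424 \sinh{\left(2 \right)}}{26537} e_{15} - \frac{9234 \sinh{\left(2 \right)}}{26537} e_{23} - \frac{18702 \sinh{\left(2 \right)}}{26537} e_{24} + \frac{2301 \sinh{\left(2 \right)}}{3791} e_{25} - \frac{12960 \sinh{\left(2 \right)}}{26537} e_{34} - \frac{16956 \sinh{\left(2 \right)}}{26537} e_{35} - \frac{56948 \sinh{\left(2 \right)}}{26537} e_{45}


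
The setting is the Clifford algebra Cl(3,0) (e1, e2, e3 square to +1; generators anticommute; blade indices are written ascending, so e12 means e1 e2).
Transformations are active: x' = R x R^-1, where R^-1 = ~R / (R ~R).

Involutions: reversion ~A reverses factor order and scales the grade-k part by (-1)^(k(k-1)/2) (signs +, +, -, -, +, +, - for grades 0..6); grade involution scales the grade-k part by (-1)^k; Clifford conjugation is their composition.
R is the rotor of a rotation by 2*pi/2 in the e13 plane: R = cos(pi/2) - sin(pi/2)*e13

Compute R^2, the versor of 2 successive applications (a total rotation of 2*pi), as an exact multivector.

Half-angle bookkeeping: 2 applications in e13 add up to rotor phase 2*pi/2 = pi, so R^2 = cos(pi) - sin(pi)*e13.
cos(pi) = -1 and sin(pi) = 0, so R^2 = -1. The total rotation 2*pi is 1 full turn, so every vector returns to itself, yet the rotor is -1, on the OTHER sheet of the double cover (an odd number of 2*pi turns).
Answer: -1


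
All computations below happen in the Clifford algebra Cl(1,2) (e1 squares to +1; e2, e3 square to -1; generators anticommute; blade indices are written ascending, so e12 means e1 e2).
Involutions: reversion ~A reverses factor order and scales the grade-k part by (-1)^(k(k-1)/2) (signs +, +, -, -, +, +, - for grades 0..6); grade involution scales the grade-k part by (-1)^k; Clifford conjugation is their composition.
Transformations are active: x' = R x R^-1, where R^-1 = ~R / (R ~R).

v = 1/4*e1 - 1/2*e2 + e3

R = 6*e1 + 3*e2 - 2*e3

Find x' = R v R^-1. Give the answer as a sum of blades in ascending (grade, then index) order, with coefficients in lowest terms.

~R = 6*e1 + 3*e2 - 2*e3, and R ~R = 23, so R^-1 = ~R / (23).
R v = 5 - 15/4*e12 + 13/2*e13 + 2*e23
Answer: 217/92*e1 + 83/46*e2 - 43/23*e3


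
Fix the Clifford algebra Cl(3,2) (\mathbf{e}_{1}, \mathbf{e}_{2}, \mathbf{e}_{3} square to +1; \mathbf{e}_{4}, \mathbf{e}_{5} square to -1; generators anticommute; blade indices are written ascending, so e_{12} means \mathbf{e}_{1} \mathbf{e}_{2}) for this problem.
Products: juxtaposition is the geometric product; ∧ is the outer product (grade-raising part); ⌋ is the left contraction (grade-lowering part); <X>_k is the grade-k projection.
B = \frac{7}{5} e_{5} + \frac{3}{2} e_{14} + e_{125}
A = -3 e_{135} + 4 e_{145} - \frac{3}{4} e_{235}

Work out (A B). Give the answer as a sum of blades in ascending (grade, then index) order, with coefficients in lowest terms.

step 1: 6 e_{5} + \frac{69}{20} e_{13} - \frac{28}{5} e_{14} + \frac{81}{20} e_{23} - 4 e_{24} + \frac{9}{2} e_{345} - \frac{9}{8} e_{12345}
Answer: 6 e_{5} + \frac{69}{20} e_{13} - \frac{28}{5} e_{14} + \frac{81}{20} e_{23} - 4 e_{24} + \frac{9}{2} e_{345} - \frac{9}{8} e_{12345}


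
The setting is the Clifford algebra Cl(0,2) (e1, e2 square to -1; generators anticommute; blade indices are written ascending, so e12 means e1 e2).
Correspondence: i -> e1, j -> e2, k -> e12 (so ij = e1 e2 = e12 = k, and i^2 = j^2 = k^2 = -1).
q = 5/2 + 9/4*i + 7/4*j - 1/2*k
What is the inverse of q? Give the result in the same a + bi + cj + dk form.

In blades: q = 5/2 + 9/4*e1 + 7/4*e2 - 1/2*e12.
With qbar = 5/2 - 9/4*e1 - 7/4*e2 + 1/2*e12 (scalar fixed, mapped units negated), q qbar = 117/8 (the sum of squared coefficients), so q^-1 = qbar / (117/8) = 20/117 - 2/13*e1 - 14/117*e2 + 4/117*e12; translating back:
Answer: 20/117 - 2/13*i - 14/117*j + 4/117*k


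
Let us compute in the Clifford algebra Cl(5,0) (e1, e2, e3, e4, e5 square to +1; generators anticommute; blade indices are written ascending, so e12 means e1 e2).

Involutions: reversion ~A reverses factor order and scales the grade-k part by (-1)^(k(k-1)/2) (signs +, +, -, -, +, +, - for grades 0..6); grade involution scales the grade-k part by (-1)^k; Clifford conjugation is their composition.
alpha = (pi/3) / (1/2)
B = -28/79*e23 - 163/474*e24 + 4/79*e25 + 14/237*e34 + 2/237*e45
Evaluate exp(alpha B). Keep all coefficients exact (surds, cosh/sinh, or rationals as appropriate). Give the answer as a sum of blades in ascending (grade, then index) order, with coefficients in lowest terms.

B^2 term by term: the squares give (-28/79)^2*(e23)^2 + (-163/474)^2*(e24)^2 + (4/79)^2*(e25)^2 + (14/237)^2*(e34)^2 + (2/237)^2*(e45)^2 = 784/6241*(-1) + 26569/224676*(-1) + 16/6241*(-1) + 196/56169*(-1) + 4/56169*(-1) = -1/4 (each basis 2-blade squares to minus the product of its generators' squares); cross terms between blades sharing an index anticommute and cancel; the commuting (index-disjoint) pairs give grade-4 terms 2*c*c'*(blade product), which cancel blade by blade — e2345: -112/18723 + 112/18723 = 0 — confirming B is simple. So B^2 = -1/4.
B^2 = -1/4 — the negative square puts this in the circular regime; l = 1/2, alpha*l = pi/3, so exp(alpha B) = cos(pi/3) + (sin(pi/3)/(1/2))*B = 1/2 + (sqrt(3))*B.
Answer: 1/2 - 28*sqrt(3)/79*e23 - 163*sqrt(3)/474*e24 + 4*sqrt(3)/79*e25 + 14*sqrt(3)/237*e34 + 2*sqrt(3)/237*e45


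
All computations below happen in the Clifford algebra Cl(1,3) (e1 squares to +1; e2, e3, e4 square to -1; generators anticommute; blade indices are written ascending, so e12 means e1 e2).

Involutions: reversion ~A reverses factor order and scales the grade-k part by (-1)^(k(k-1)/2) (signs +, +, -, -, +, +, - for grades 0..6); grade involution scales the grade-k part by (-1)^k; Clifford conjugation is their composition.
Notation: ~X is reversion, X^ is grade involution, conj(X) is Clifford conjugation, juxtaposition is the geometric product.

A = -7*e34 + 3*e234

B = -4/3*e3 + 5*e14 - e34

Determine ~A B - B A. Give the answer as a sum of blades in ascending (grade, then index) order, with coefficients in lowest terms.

first term: 7 - 3*e2 - 28/3*e4 - 35*e13 + 4*e24 - 15*e123
second term: -7 + 3*e2 - 28/3*e4 - 35*e13 - 4*e24 - 15*e123
Answer: 14 - 6*e2 + 8*e24


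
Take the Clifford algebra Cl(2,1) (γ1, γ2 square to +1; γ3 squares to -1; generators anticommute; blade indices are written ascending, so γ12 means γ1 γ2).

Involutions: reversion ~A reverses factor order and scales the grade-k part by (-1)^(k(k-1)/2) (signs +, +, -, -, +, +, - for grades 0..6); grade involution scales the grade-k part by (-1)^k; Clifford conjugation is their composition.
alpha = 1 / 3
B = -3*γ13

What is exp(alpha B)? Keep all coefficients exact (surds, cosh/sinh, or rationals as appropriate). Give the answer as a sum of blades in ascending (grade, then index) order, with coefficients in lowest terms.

B^2 = (-3)^2*(γ13)^2 = 9*(+1) = 9 (a basis 2-blade squares to minus the product of its generators' squares).
B^2 = 9 — since the square is positive, the closed form is hyperbolic: l = 3, alpha*l = 1, so exp(alpha B) = cosh(1) + (sinh(1)/3)*B = cosh(1) + (sinh(1)/3)*B.
Answer: cosh(1) - sinh(1)*γ13


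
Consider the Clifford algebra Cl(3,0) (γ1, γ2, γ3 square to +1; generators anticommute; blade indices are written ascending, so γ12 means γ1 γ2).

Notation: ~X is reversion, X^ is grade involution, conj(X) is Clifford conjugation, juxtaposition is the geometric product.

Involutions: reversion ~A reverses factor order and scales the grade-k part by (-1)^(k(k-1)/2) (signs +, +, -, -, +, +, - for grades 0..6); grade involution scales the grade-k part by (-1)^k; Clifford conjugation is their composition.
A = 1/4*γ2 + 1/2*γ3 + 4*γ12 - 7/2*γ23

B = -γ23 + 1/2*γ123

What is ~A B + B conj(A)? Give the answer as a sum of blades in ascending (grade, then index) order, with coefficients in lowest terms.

first term: 7/2 - 7/4*γ1 + 1/2*γ2 + 7/4*γ3 + 1/4*γ12 + 31/8*γ13
second term: 7/2 - 7/4*γ1 + 1/2*γ2 + 7/4*γ3 - 1/4*γ12 - 31/8*γ13
Answer: 7 - 7/2*γ1 + γ2 + 7/2*γ3


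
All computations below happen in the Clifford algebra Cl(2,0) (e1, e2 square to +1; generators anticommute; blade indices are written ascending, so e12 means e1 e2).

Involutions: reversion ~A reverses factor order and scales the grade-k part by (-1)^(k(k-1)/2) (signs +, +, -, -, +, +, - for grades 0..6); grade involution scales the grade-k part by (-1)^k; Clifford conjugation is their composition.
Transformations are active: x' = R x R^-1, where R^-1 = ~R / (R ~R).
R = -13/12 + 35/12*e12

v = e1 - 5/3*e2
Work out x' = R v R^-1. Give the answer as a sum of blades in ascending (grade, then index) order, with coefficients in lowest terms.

~R = -13/12 - 35/12*e12, and R ~R = 697/72, so R^-1 = ~R / (697/72).
R v = -107/18*e1 - 10/9*e2
Answer: 691/2091*e1 + 1335/697*e2


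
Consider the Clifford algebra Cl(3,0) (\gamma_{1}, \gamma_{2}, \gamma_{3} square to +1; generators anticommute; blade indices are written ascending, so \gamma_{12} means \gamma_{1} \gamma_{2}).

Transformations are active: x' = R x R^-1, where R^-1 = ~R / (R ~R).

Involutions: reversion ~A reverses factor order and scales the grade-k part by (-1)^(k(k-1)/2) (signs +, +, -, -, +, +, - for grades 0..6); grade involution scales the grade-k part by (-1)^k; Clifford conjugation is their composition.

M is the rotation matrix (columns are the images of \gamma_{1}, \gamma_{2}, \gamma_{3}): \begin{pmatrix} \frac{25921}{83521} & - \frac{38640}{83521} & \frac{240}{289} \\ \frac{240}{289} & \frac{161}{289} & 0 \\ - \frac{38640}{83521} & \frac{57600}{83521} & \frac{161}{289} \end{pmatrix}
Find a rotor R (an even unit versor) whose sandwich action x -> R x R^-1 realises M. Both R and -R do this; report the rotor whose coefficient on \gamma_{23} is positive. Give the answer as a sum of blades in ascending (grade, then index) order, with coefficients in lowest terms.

Method: write R = a + b12*\gamma_{12} + b13*\gamma_{13} + b23*\gamma_{23} with a^2 + b12^2 + b13^2 + b23^2 = 1 (so R^-1 = ~R). Expanding the columns R e_j ~R gives tr M = 4a^2 - 1 and, from the antisymmetric part, M21 - M12 = -4a*b12, M13 - M31 = 4a*b13, M32 - M23 = -4a*b23.
Here tr M = \frac{118979}{83521}, so a^2 = (1 + tr M)/4 = \frac{50625}{83521} and a = ±\frac{225}{289}. Taking a = \frac{225}{289}: M21 - M12 = \frac{108000}{83521}, M13 - M31 = \frac{108000}{83521}, M32 - M23 = \frac{57600}{83521}, giving b12 = -\frac{120}{289}, b13 = \frac{120}{289}, b23 = -\frac{64}{289}, i.e. R = \frac{225}{289} - \frac{120}{289} \gamma_{12} + \frac{120}{289} \gamma_{13} - \frac{64}{289} \gamma_{23}.
Its \gamma_{23} coefficient is negative, so report the other preimage -R.
Answer: -\frac{225}{289} + \frac{120}{289} \gamma_{12} - \frac{120}{289} \gamma_{13} + \frac{64}{289} \gamma_{23}. Uniqueness: Spin(3) -> SO(3) maps R and -R to the same rotation of trace \frac{118979}{83521}; fixing the sign of the \gamma_{23} coefficient removes the ambiguity.


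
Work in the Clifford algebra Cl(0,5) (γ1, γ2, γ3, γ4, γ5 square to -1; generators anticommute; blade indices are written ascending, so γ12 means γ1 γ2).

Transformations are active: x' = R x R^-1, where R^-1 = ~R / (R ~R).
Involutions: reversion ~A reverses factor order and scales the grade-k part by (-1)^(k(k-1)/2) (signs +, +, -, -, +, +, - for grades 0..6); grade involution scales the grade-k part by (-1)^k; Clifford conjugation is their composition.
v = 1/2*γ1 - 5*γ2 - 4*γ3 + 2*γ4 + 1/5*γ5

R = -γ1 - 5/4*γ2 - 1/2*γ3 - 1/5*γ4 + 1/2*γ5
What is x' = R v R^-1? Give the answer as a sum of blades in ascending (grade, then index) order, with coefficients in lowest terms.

~R = -γ1 - 5/4*γ2 - 1/2*γ3 - 1/5*γ4 + 1/2*γ5, and R ~R = -1241/400, so R^-1 = ~R / (-1241/400).
R v = -149/20 + 45/8*γ12 + 17/4*γ13 - 19/10*γ14 - 9/20*γ15 + 5/2*γ23 - 7/2*γ24 + 9/4*γ25 - 9/5*γ34 + 19/10*γ35 - 26/25*γ45
Answer: -13161/2482*γ1 - 1245/1241*γ2 + 1984/1241*γ3 - 3674/1241*γ4 + 13659/6205*γ5


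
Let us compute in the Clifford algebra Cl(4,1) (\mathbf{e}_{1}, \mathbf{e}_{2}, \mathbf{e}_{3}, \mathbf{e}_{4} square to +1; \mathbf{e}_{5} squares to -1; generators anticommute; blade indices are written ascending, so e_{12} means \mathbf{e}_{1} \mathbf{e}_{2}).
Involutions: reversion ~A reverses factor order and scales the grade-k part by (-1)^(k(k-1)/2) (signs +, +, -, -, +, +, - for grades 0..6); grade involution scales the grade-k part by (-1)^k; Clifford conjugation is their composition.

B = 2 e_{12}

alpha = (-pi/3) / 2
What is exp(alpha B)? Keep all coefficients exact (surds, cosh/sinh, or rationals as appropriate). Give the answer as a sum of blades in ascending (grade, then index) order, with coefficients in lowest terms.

B^2 = (2)^2*(e_{12})^2 = 4*(-1) = -4 (a basis 2-blade squares to minus the product of its generators' squares).
B^2 = -4 — the series telescopes trigonometrically here: l = 2, alpha*l = - \frac{\pi}{3}, so exp(alpha B) = cos(- \frac{\pi}{3}) + (sin(- \frac{\pi}{3})/2)*B = \frac{1}{2} + (- \frac{\sqrt{3}}{4})*B.
Answer: \frac{1}{2} - \frac{\sqrt{3}}{2} e_{12}


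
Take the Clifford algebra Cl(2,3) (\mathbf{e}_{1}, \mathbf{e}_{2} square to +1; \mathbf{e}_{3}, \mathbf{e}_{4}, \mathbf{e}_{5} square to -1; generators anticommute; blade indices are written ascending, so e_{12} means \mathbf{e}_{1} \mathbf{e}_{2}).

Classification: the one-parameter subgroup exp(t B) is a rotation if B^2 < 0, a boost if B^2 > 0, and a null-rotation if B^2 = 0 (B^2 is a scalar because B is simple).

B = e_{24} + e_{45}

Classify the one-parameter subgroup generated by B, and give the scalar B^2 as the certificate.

B^2 term by term: the squares give (1)^2*(e_{24})^2 + (1)^2*(e_{45})^2 = 1*(+1) + 1*(-1) = 0 (each basis 2-blade squares to minus the product of its generators' squares); cross terms between blades sharing an index anticommute and cancel. So B^2 = 0.
Answer: null-rotation, certificate B^2 = 0. Note: conjugating B changes its blade decomposition but never the scalar B^2 = 0, whose sign settles the classification.


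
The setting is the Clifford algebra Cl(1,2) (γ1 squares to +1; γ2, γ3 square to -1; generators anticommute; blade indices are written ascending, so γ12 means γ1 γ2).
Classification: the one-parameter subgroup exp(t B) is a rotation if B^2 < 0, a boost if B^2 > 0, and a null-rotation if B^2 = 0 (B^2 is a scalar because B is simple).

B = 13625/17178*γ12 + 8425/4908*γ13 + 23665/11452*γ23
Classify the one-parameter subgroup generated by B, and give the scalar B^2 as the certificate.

B^2 term by term: the squares give (13625/17178)^2*(γ12)^2 + (8425/4908)^2*(γ13)^2 + (23665/11452)^2*(γ23)^2 = 185640625/295083684*(+1) + 70980625/24088464*(+1) + 560032225/131148304*(-1) = -25/36 (each basis 2-blade squares to minus the product of its generators' squares); cross terms between blades sharing an index anticommute and cancel. So B^2 = -25/36.
Answer: rotation, certificate B^2 = -25/36. The scalar -25/36 is the complete invariant here: its sign names the subgroup type.


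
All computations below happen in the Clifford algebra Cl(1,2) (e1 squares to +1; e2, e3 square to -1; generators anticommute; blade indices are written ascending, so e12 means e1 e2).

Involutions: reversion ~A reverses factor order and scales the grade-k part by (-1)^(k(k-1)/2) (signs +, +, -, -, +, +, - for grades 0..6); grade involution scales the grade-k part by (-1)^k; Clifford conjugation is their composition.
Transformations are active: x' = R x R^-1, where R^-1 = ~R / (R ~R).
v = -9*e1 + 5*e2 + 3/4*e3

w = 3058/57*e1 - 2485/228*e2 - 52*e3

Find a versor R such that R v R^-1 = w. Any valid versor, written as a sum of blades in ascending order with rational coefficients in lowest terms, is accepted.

Equal squares first: v^2 = w^2 = 887/16. Then v + w = 2545/57*e1 - 1345/228*e2 - 205/4*e3 is a versor taking v to w, provided it is invertible.
Answer: 2545/57*e1 - 1345/228*e2 - 205/4*e3


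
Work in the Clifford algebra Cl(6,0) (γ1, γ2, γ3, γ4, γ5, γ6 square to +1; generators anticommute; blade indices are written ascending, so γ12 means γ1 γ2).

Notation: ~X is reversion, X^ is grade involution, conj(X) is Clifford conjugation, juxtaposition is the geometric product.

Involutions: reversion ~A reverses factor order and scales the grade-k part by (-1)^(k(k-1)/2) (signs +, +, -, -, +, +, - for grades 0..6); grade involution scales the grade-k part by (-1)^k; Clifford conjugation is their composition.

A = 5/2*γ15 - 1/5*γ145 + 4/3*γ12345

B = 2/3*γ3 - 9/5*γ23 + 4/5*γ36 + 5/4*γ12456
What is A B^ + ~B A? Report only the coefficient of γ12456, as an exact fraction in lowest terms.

first term: -1/4*γ26 - 5/3*γ36 + 5/3*γ135 + 12/5*γ145 + 25/8*γ246 - 9/2*γ1235 - 8/9*γ1245 + 2/15*γ1345 - 2*γ1356 + 9/25*γ12345 + 16/15*γ12456 - 4/25*γ13456
second term: 1/4*γ26 - 5/3*γ36 - 5/3*γ135 - 12/5*γ145 - 25/8*γ246 + 9/2*γ1235 + 8/9*γ1245 + 2/15*γ1345 + 2*γ1356 - 9/25*γ12345 + 16/15*γ12456 + 4/25*γ13456
Answer: 32/15


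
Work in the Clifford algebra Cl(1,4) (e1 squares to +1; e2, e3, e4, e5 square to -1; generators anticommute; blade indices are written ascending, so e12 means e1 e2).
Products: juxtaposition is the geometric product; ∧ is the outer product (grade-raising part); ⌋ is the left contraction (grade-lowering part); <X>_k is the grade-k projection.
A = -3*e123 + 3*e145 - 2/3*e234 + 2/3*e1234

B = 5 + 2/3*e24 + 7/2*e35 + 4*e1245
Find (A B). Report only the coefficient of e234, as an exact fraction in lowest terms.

step 1: -12*e2 - 4/9*e3 + 4/9*e13 - 8/3*e35 - 15*e123 + 25/2*e125 - 25/2*e134 + 8/3*e135 + 15*e145 - 10/3*e234 - 7/3*e245 - 12*e345 + 10/3*e1234 + 7/3*e1245
Answer: -10/3


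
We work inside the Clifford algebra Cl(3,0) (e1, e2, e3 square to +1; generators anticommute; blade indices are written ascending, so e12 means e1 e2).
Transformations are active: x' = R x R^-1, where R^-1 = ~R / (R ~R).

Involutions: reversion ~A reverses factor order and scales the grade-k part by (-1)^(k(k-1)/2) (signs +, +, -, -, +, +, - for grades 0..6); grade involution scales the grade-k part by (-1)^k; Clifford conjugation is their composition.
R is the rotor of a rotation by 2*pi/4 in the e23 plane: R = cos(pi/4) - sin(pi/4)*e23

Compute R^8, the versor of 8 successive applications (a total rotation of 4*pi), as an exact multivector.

Rotor phase runs at HALF the rotation angle; powers of one rotor simply add phase, so after 8 steps in e23 the phase is 8*pi/4 = 2*pi and R^8 = cos(2*pi) - sin(2*pi)*e23.
cos(2*pi) = 1 and sin(2*pi) = 0, so R^8 = 1. The total rotation 4*pi is 2 full turns, so every vector returns to itself, yet the rotor is +1, back on the identity sheet (an even number of 2*pi turns).
Answer: 1


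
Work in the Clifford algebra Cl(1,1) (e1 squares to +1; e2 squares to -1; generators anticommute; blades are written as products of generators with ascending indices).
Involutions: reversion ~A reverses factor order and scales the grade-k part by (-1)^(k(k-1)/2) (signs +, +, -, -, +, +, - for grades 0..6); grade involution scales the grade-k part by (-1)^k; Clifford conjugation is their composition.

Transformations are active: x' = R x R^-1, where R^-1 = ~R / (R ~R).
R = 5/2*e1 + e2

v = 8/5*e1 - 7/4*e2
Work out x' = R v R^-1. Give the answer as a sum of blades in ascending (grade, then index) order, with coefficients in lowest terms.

~R = 5/2*e1 + e2, and R ~R = 21/4, so R^-1 = ~R / (21/4).
R v = 23/4 - 239/40*e1 e2
Answer: 407/105*e1 + 331/84*e2


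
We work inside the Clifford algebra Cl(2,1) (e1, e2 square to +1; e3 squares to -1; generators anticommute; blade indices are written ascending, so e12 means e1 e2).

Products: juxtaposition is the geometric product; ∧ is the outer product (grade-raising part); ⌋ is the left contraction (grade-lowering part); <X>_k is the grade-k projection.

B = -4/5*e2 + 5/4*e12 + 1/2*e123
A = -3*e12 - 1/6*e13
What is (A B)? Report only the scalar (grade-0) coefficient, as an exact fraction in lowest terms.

step 1: 15/4 + 12/5*e1 + 1/12*e2 + 3/2*e3 - 5/24*e23 - 2/15*e123
Answer: 15/4


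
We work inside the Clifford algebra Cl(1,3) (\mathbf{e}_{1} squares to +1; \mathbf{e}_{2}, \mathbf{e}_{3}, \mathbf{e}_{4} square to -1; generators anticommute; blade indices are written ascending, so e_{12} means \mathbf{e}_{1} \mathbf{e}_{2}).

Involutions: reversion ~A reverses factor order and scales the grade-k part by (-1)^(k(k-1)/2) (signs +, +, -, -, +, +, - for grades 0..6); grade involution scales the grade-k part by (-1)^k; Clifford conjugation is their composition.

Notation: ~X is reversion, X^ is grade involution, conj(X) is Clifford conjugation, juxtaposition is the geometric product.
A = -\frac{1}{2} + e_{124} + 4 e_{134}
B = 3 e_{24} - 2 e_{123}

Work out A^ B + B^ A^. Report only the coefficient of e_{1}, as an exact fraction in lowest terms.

first term: 3 e_{1} + \frac{13}{2} e_{24} - 2 e_{34} + 13 e_{123}
second term: 3 e_{1} + \frac{13}{2} e_{24} - 2 e_{34} - 13 e_{123}
Answer: 6


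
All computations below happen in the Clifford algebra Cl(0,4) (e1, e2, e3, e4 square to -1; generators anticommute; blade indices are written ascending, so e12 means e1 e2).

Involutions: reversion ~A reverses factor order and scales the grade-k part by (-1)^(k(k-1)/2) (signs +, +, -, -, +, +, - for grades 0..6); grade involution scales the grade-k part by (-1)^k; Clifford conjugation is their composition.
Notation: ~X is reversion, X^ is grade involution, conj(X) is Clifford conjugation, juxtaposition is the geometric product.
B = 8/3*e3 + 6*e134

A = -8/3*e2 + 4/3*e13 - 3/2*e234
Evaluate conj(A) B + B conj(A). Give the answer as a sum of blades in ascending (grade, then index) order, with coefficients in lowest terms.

first term: 32/9*e1 + 8*e4 - 9*e12 + 64/9*e23 - 4*e24 - 16*e1234
second term: -32/9*e1 + 8*e4 + 9*e12 - 64/9*e23 - 4*e24 + 16*e1234
Answer: 16*e4 - 8*e24


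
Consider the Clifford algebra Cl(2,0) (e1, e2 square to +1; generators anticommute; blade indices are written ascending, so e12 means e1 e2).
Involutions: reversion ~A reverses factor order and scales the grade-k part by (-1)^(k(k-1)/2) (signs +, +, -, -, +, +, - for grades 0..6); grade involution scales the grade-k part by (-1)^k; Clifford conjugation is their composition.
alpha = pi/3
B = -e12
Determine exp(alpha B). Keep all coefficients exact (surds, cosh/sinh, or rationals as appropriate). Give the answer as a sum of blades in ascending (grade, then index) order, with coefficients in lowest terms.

B^2 = (-1)^2*(e12)^2 = 1*(-1) = -1 (a basis 2-blade squares to minus the product of its generators' squares).
B^2 = -1 — the series telescopes trigonometrically here: l = 1, alpha*l = pi/3, so exp(alpha B) = cos(pi/3) + (sin(pi/3)/1)*B = 1/2 + (sqrt(3)/2)*B.
Answer: 1/2 - sqrt(3)/2*e12


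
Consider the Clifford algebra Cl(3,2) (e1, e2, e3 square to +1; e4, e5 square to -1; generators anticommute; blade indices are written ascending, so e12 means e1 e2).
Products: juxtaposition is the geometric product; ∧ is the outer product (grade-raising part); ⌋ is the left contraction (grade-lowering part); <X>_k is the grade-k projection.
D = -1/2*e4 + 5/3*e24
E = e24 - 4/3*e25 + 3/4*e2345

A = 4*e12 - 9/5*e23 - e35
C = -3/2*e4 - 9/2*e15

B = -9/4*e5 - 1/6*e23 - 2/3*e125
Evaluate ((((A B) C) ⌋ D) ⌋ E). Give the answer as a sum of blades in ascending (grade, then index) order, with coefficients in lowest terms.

step 1: -3/10 - 9/4*e3 + 8/3*e5 - 2/3*e13 - 1/6*e25 - 2/3*e123 - 9*e125 - 6/5*e135 + 81/20*e235
step 2: -12*e1 - 81/2*e2 - 27/5*e3 + 9/20*e4 - 3/4*e12 + 27/20*e15 + 27/8*e34 - 3*e35 + 4*e45 - 729/40*e123 + e134 - 81/8*e135 + 3*e235 - 1/4*e245 + e1234 - 27/2*e1245 - 9/5*e1345 + 243/40*e2345
step 3: 9/40 + 3/4*e2 - 135/2*e4
step 4: -135/2*e2 + 3/4*e4 - e5 + 9/40*e24 - 3/10*e25 + 405/8*e235 + 9/16*e345 + 27/160*e2345
Answer: -135/2*e2 + 3/4*e4 - e5 + 9/40*e24 - 3/10*e25 + 405/8*e235 + 9/16*e345 + 27/160*e2345


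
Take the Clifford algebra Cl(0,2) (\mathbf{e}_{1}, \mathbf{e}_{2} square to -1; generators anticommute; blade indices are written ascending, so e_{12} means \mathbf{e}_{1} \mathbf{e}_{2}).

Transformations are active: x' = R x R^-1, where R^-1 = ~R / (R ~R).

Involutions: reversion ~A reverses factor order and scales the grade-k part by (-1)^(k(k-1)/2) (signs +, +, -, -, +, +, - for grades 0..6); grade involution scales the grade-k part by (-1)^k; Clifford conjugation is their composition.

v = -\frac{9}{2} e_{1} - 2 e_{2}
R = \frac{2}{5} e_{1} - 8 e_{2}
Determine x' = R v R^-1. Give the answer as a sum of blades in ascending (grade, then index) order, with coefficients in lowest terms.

~R = \frac{2}{5} e_{1} - 8 e_{2}, and R ~R = -\frac{1604}{25}, so R^-1 = ~R / (-\frac{1604}{25}).
R v = -\frac{71}{5} - \frac{184}{5} e_{12}
Answer: \frac{3751}{802} e_{1} - \frac{618}{401} e_{2}


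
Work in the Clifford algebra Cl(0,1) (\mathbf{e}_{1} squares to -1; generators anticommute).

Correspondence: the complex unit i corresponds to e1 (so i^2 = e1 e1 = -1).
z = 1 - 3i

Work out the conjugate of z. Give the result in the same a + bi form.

In blades: z = 1 - 3 e_{1}.
Conjugation here is Clifford conjugation: the scalar is fixed and the grade-1 and grade-2 blades all flip sign, giving 1 + 3 e_{1}; translating back:
Answer: 1 + 3i


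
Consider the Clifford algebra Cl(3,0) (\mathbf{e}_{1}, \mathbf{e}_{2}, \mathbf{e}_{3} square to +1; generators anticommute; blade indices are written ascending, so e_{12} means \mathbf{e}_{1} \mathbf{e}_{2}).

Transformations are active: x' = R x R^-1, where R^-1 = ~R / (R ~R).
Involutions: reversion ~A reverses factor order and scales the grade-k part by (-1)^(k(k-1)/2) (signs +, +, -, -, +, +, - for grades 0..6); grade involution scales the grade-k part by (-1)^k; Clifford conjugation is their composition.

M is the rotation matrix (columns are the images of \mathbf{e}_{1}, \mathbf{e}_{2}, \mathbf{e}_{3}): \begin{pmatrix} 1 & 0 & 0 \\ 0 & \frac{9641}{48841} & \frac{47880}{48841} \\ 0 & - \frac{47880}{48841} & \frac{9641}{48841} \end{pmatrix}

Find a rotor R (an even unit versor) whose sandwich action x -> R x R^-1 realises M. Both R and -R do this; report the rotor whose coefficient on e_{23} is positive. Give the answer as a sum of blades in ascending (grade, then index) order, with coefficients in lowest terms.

Method: write R = a + b12*e_{12} + b13*e_{13} + b23*e_{23} with a^2 + b12^2 + b13^2 + b23^2 = 1 (so R^-1 = ~R). Expanding the columns R e_j ~R gives tr M = 4a^2 - 1 and, from the antisymmetric part, M21 - M12 = -4a*b12, M13 - M31 = 4a*b13, M32 - M23 = -4a*b23.
Here tr M = \frac{68123}{48841}, so a^2 = (1 + tr M)/4 = \frac{29241}{48841} and a = ±\frac{171}{221}. Taking a = \frac{171}{221}: M21 - M12 = 0, M13 - M31 = 0, M32 - M23 = -\frac{95760}{48841}, giving b12 = 0, b13 = 0, b23 = \frac{140}{221}, i.e. R = \frac{171}{221} + \frac{140}{221} e_{23}.
Its e_{23} coefficient is already positive.
Answer: \frac{171}{221} + \frac{140}{221} e_{23}. Key observation: the double cover Spin(3) -> SO(3) sends R and -R to the same matrix (trace \frac{68123}{48841} here), so the stated sign of the e_{23} coefficient is what selects one sheet.


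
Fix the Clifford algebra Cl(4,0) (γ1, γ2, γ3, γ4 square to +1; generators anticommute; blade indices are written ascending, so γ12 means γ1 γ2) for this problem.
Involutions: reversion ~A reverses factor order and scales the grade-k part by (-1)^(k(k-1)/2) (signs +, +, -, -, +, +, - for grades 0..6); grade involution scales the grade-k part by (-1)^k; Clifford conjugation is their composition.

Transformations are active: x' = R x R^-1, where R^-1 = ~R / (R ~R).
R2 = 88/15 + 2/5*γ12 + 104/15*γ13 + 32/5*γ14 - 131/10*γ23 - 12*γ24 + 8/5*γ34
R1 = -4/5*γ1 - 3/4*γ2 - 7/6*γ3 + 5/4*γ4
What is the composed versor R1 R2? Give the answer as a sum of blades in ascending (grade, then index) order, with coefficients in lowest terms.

Distribute over the terms of R1 (each basis-blade product reordered to ascending indices, repeated generators contracted through their squares):
(-4/5*γ1) R2 = -352/75*γ1 - 8/25*γ2 - 416/75*γ3 - 128/25*γ4 + 262/25*γ123 + 48/5*γ124 - 32/25*γ134
(-3/4*γ2) R2 = 3/10*γ1 - 22/5*γ2 + 393/40*γ3 + 9*γ4 + 26/5*γ123 + 24/5*γ124 - 6/5*γ234
(-7/6*γ3) R2 = 364/45*γ1 - 917/60*γ2 - 308/45*γ3 - 28/15*γ4 - 7/15*γ123 + 112/15*γ134 - 14*γ234
(5/4*γ4) R2 = -8*γ1 + 15*γ2 - 2*γ3 + 22/3*γ4 + 1/2*γ124 + 26/3*γ134 - 131/8*γ234
Summing the partial products and collecting blades:
Answer: -1937/450*γ1 - 1501/300*γ2 - 8219/1800*γ3 + 701/75*γ4 + 1141/75*γ123 + 149/10*γ124 + 1114/75*γ134 - 1263/40*γ234


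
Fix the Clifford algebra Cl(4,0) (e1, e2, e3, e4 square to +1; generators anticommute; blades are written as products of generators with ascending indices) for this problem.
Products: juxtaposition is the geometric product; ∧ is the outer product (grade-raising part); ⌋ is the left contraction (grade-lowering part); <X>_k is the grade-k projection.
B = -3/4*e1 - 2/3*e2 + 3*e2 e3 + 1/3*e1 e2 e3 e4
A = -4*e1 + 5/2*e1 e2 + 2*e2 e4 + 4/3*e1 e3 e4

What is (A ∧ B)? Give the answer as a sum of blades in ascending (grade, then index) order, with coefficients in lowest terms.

step 1: 8/3*e1 e2 - 12*e1 e2 e3 - 3/2*e1 e2 e4 - 8/9*e1 e2 e3 e4
Answer: 8/3*e1 e2 - 12*e1 e2 e3 - 3/2*e1 e2 e4 - 8/9*e1 e2 e3 e4


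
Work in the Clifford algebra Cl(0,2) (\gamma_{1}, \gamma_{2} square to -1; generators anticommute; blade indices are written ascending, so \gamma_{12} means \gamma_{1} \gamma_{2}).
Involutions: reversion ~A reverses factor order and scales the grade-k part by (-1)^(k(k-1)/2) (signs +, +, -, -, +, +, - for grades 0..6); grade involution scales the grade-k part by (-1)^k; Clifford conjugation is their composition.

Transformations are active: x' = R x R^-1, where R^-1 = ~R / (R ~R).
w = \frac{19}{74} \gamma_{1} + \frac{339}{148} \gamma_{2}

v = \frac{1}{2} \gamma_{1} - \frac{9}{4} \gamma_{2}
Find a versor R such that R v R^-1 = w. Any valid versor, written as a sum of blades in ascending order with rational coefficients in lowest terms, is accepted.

Since q(v) = q(w) = -\frac{85}{16}, the sum R = v + w = \frac{28}{37} \gamma_{1} + \frac{3}{74} \gamma_{2} does the job whenever invertible.
Answer: \frac{28}{37} \gamma_{1} + \frac{3}{74} \gamma_{2}


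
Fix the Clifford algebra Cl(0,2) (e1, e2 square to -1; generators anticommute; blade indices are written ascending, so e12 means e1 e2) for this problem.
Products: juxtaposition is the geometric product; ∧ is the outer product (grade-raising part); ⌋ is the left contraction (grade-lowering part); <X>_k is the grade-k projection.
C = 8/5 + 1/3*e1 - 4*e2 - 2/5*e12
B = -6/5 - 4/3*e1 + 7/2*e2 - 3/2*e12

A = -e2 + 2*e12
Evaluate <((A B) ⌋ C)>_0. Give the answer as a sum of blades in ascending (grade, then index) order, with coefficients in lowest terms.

step 1: 13/2 - 11/2*e1 - 22/15*e2 - 56/15*e12
step 2: 731/150 + 413/150*e1 - 141/5*e2 - 13/5*e12
step 3: 731/150
Answer: 731/150
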